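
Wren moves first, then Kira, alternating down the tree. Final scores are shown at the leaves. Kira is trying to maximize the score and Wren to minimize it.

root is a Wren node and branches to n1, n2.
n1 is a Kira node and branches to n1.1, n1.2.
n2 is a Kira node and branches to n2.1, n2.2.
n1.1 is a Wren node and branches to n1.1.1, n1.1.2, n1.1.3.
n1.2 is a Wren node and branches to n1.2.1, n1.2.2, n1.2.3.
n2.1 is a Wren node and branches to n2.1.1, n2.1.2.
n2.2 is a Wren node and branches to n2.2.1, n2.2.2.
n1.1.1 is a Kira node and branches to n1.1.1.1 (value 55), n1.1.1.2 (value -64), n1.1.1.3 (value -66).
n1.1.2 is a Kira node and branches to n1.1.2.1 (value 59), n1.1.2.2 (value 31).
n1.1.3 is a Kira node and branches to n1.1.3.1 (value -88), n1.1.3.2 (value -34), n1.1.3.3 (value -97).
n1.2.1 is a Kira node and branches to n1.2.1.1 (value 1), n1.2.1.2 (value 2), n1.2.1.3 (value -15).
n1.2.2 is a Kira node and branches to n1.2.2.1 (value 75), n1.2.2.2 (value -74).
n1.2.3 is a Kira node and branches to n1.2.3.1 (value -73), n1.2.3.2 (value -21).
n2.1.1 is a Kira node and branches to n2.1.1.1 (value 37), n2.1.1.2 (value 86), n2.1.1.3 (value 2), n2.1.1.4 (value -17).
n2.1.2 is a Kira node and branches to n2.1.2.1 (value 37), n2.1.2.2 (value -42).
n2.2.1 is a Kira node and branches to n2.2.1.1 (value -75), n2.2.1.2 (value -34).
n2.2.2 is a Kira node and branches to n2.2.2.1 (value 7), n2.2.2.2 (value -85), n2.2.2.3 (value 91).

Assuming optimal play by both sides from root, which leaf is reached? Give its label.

n1.1.1 (Kira): max(55, -64, -66) = 55
n1.1.2 (Kira): max(59, 31) = 59
n1.1.3 (Kira): max(-88, -34, -97) = -34
n1.1 (Wren): min(55, 59, -34) = -34
n1.2.1 (Kira): max(1, 2, -15) = 2
n1.2.2 (Kira): max(75, -74) = 75
n1.2.3 (Kira): max(-73, -21) = -21
n1.2 (Wren): min(2, 75, -21) = -21
n1 (Kira): max(-34, -21) = -21
n2.1.1 (Kira): max(37, 86, 2, -17) = 86
n2.1.2 (Kira): max(37, -42) = 37
n2.1 (Wren): min(86, 37) = 37
n2.2.1 (Kira): max(-75, -34) = -34
n2.2.2 (Kira): max(7, -85, 91) = 91
n2.2 (Wren): min(-34, 91) = -34
n2 (Kira): max(37, -34) = 37
root (Wren): min(-21, 37) = -21
At root, Wren picks n1 (lowest: -21).
At n1, Kira picks n1.2 (highest: -21).
At n1.2, Wren picks n1.2.3 (lowest: -21).
At n1.2.3, Kira picks n1.2.3.2 (highest: -21).
Terminal value -21.

n1.2.3.2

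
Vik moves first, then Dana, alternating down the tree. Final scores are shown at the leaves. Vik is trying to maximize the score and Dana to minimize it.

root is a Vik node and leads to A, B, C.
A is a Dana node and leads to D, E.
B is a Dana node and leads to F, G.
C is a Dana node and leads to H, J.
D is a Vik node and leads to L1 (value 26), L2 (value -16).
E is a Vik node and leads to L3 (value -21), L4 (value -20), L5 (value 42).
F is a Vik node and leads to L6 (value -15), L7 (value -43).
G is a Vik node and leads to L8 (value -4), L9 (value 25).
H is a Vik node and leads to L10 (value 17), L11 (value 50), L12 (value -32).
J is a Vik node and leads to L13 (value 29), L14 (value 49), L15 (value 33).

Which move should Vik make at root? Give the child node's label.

C

D (Vik): max(26, -16) = 26
E (Vik): max(-21, -20, 42) = 42
A (Dana): min(26, 42) = 26
F (Vik): max(-15, -43) = -15
G (Vik): max(-4, 25) = 25
B (Dana): min(-15, 25) = -15
H (Vik): max(17, 50, -32) = 50
J (Vik): max(29, 49, 33) = 49
C (Dana): min(50, 49) = 49
root (Vik): max(26, -15, 49) = 49
Vik at root wants the highest of {A=26, B=-15, C=49}, so chooses C.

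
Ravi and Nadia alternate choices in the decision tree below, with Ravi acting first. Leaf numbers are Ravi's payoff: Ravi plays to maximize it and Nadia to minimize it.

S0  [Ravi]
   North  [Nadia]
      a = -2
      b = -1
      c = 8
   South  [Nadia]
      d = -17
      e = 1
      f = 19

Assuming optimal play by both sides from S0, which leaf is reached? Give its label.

North (Nadia): min(-2, -1, 8) = -2
South (Nadia): min(-17, 1, 19) = -17
S0 (Ravi): max(-2, -17) = -2
At S0, Ravi picks North (highest: -2).
At North, Nadia picks a (lowest: -2).
Terminal value -2.

a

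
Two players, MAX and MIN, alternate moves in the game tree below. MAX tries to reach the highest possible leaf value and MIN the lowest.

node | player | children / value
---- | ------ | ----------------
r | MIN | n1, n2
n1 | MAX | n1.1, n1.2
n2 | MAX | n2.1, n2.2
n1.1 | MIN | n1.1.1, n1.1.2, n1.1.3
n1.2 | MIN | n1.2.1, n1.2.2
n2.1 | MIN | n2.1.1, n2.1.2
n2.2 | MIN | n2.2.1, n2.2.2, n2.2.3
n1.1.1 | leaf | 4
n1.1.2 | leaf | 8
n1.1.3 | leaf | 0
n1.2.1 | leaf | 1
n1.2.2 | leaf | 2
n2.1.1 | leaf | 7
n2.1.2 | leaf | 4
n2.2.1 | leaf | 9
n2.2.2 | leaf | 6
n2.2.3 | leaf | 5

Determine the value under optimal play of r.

1

n1.1 (MIN): min(4, 8, 0) = 0
n1.2 (MIN): min(1, 2) = 1
n1 (MAX): max(0, 1) = 1
n2.1 (MIN): min(7, 4) = 4
n2.2 (MIN): min(9, 6, 5) = 5
n2 (MAX): max(4, 5) = 5
r (MIN): min(1, 5) = 1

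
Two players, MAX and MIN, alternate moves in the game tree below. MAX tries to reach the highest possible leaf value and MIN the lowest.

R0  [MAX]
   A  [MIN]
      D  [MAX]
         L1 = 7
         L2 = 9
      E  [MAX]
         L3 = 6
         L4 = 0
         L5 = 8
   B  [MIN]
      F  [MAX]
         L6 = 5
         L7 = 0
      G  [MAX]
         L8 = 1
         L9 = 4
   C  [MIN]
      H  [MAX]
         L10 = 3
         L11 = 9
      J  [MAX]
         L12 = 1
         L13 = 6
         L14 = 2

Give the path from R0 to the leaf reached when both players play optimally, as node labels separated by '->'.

D (MAX): max(7, 9) = 9
E (MAX): max(6, 0, 8) = 8
A (MIN): min(9, 8) = 8
F (MAX): max(5, 0) = 5
G (MAX): max(1, 4) = 4
B (MIN): min(5, 4) = 4
H (MAX): max(3, 9) = 9
J (MAX): max(1, 6, 2) = 6
C (MIN): min(9, 6) = 6
R0 (MAX): max(8, 4, 6) = 8
At R0, MAX picks A (highest: 8).
At A, MIN picks E (lowest: 8).
At E, MAX picks L5 (highest: 8).
Terminal value 8.

R0 -> A -> E -> L5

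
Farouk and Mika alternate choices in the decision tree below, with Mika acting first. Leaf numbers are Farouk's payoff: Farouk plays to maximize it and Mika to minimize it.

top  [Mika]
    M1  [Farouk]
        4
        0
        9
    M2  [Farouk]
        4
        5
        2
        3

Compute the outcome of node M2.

M2 (Farouk): max(4, 5, 2, 3) = 5

5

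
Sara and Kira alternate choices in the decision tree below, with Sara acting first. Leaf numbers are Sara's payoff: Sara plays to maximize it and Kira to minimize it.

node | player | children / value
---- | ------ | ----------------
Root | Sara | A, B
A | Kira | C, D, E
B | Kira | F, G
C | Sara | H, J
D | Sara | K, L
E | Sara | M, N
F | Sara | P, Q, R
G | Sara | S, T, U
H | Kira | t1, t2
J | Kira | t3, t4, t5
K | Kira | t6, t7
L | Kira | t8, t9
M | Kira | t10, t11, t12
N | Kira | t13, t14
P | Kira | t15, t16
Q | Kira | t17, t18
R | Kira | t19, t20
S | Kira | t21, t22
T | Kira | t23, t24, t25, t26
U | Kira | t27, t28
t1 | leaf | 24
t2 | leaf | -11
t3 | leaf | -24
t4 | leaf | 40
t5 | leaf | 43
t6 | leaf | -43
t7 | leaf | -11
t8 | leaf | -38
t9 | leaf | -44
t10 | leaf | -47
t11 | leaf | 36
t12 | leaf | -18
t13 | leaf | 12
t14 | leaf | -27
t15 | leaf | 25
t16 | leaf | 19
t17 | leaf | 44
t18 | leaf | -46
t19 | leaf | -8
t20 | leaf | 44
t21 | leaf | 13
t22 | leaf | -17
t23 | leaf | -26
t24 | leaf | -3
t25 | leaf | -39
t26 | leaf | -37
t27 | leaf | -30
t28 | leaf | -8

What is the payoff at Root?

-17

H (Kira): min(24, -11) = -11
J (Kira): min(-24, 40, 43) = -24
C (Sara): max(-11, -24) = -11
K (Kira): min(-43, -11) = -43
L (Kira): min(-38, -44) = -44
D (Sara): max(-43, -44) = -43
M (Kira): min(-47, 36, -18) = -47
N (Kira): min(12, -27) = -27
E (Sara): max(-47, -27) = -27
A (Kira): min(-11, -43, -27) = -43
P (Kira): min(25, 19) = 19
Q (Kira): min(44, -46) = -46
R (Kira): min(-8, 44) = -8
F (Sara): max(19, -46, -8) = 19
S (Kira): min(13, -17) = -17
T (Kira): min(-26, -3, -39, -37) = -39
U (Kira): min(-30, -8) = -30
G (Sara): max(-17, -39, -30) = -17
B (Kira): min(19, -17) = -17
Root (Sara): max(-43, -17) = -17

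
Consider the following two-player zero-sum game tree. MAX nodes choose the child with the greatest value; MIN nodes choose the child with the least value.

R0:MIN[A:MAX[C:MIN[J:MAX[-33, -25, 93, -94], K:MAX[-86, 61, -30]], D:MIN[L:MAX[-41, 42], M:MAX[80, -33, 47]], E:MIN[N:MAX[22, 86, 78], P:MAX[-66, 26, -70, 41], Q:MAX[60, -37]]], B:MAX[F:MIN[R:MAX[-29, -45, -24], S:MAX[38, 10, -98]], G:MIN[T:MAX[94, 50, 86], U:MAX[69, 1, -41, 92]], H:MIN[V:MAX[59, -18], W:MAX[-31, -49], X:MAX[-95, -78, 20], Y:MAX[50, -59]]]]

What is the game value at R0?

61

J (MAX): max(-33, -25, 93, -94) = 93
K (MAX): max(-86, 61, -30) = 61
C (MIN): min(93, 61) = 61
L (MAX): max(-41, 42) = 42
M (MAX): max(80, -33, 47) = 80
D (MIN): min(42, 80) = 42
N (MAX): max(22, 86, 78) = 86
P (MAX): max(-66, 26, -70, 41) = 41
Q (MAX): max(60, -37) = 60
E (MIN): min(86, 41, 60) = 41
A (MAX): max(61, 42, 41) = 61
R (MAX): max(-29, -45, -24) = -24
S (MAX): max(38, 10, -98) = 38
F (MIN): min(-24, 38) = -24
T (MAX): max(94, 50, 86) = 94
U (MAX): max(69, 1, -41, 92) = 92
G (MIN): min(94, 92) = 92
V (MAX): max(59, -18) = 59
W (MAX): max(-31, -49) = -31
X (MAX): max(-95, -78, 20) = 20
Y (MAX): max(50, -59) = 50
H (MIN): min(59, -31, 20, 50) = -31
B (MAX): max(-24, 92, -31) = 92
R0 (MIN): min(61, 92) = 61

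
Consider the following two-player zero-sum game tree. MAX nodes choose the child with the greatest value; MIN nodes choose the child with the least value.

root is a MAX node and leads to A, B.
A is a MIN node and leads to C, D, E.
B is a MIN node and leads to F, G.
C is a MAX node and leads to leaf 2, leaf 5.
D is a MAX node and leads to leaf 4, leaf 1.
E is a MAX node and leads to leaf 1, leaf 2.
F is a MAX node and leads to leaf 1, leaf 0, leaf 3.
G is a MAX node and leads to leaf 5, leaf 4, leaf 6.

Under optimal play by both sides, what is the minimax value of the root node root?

3

C (MAX): max(2, 5) = 5
D (MAX): max(4, 1) = 4
E (MAX): max(1, 2) = 2
A (MIN): min(5, 4, 2) = 2
F (MAX): max(1, 0, 3) = 3
G (MAX): max(5, 4, 6) = 6
B (MIN): min(3, 6) = 3
root (MAX): max(2, 3) = 3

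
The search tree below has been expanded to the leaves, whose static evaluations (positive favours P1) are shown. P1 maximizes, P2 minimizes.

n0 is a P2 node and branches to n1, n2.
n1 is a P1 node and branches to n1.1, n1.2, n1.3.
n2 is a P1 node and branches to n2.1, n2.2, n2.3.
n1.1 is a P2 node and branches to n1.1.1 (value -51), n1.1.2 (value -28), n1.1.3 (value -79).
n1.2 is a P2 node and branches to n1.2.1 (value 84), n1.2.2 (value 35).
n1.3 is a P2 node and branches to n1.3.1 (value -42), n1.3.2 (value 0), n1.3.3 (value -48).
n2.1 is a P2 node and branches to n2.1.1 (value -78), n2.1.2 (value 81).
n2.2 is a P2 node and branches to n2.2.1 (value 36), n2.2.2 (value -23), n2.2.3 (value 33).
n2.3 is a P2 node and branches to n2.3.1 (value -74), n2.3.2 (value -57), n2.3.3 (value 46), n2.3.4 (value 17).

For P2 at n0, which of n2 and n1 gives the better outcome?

n2.1 (P2): min(-78, 81) = -78
n2.2 (P2): min(36, -23, 33) = -23
n2.3 (P2): min(-74, -57, 46, 17) = -74
n2 (P1): max(-78, -23, -74) = -23
n1.1 (P2): min(-51, -28, -79) = -79
n1.2 (P2): min(84, 35) = 35
n1.3 (P2): min(-42, 0, -48) = -48
n1 (P1): max(-79, 35, -48) = 35
P2 prefers the lower value; n2=-23, n1=35. n2 is better since -23 < 35.

n2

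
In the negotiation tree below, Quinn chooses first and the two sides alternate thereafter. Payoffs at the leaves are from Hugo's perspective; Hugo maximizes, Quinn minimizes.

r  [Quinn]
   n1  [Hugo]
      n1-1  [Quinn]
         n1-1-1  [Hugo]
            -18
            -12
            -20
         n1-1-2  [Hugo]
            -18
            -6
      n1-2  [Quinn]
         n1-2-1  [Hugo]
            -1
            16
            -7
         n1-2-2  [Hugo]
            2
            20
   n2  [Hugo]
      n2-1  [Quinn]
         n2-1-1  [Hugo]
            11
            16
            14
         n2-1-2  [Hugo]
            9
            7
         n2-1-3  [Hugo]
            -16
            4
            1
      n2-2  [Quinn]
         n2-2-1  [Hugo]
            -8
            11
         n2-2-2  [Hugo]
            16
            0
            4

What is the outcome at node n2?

n2-1-1 (Hugo): max(11, 16, 14) = 16
n2-1-2 (Hugo): max(9, 7) = 9
n2-1-3 (Hugo): max(-16, 4, 1) = 4
n2-1 (Quinn): min(16, 9, 4) = 4
n2-2-1 (Hugo): max(-8, 11) = 11
n2-2-2 (Hugo): max(16, 0, 4) = 16
n2-2 (Quinn): min(11, 16) = 11
n2 (Hugo): max(4, 11) = 11

11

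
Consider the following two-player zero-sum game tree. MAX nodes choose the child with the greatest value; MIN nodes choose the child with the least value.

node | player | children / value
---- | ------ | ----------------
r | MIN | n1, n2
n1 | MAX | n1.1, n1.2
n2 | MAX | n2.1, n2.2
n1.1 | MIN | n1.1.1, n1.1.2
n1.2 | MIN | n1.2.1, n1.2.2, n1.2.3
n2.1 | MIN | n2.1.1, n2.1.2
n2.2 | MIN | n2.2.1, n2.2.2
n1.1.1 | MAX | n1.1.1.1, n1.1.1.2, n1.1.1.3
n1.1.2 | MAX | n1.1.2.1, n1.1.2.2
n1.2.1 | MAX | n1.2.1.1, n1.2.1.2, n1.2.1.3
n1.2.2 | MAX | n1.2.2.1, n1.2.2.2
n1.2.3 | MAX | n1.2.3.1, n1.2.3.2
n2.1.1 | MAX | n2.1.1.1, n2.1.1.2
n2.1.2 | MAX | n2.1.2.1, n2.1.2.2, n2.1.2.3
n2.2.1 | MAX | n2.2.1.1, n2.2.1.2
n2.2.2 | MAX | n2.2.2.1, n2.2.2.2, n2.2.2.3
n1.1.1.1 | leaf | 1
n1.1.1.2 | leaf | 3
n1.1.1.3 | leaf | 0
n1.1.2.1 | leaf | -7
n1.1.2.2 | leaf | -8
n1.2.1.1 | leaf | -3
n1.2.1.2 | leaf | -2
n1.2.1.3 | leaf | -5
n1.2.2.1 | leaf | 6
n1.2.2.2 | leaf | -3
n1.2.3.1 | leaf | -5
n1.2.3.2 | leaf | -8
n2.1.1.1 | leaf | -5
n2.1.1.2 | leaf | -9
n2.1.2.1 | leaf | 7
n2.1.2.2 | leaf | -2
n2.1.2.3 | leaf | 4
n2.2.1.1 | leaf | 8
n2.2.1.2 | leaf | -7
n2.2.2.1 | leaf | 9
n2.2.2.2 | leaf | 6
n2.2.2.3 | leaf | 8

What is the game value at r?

n1.1.1 (MAX): max(1, 3, 0) = 3
n1.1.2 (MAX): max(-7, -8) = -7
n1.1 (MIN): min(3, -7) = -7
n1.2.1 (MAX): max(-3, -2, -5) = -2
n1.2.2 (MAX): max(6, -3) = 6
n1.2.3 (MAX): max(-5, -8) = -5
n1.2 (MIN): min(-2, 6, -5) = -5
n1 (MAX): max(-7, -5) = -5
n2.1.1 (MAX): max(-5, -9) = -5
n2.1.2 (MAX): max(7, -2, 4) = 7
n2.1 (MIN): min(-5, 7) = -5
n2.2.1 (MAX): max(8, -7) = 8
n2.2.2 (MAX): max(9, 6, 8) = 9
n2.2 (MIN): min(8, 9) = 8
n2 (MAX): max(-5, 8) = 8
r (MIN): min(-5, 8) = -5

-5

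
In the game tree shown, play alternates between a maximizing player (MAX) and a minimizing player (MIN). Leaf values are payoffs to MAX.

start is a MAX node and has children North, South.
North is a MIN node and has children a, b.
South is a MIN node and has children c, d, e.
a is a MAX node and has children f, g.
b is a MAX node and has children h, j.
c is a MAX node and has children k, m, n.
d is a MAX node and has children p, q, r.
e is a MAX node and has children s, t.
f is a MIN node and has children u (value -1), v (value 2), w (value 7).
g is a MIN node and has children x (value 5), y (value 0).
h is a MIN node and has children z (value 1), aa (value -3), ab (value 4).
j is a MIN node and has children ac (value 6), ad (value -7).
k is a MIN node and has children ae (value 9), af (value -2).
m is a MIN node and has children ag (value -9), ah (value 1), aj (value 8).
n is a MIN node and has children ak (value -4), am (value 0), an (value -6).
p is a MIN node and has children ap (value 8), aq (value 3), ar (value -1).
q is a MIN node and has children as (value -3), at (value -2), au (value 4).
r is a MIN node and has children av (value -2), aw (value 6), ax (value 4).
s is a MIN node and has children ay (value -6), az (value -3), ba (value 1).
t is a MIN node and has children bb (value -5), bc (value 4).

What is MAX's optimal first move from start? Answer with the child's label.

f (MIN): min(-1, 2, 7) = -1
g (MIN): min(5, 0) = 0
a (MAX): max(-1, 0) = 0
h (MIN): min(1, -3, 4) = -3
j (MIN): min(6, -7) = -7
b (MAX): max(-3, -7) = -3
North (MIN): min(0, -3) = -3
k (MIN): min(9, -2) = -2
m (MIN): min(-9, 1, 8) = -9
n (MIN): min(-4, 0, -6) = -6
c (MAX): max(-2, -9, -6) = -2
p (MIN): min(8, 3, -1) = -1
q (MIN): min(-3, -2, 4) = -3
r (MIN): min(-2, 6, 4) = -2
d (MAX): max(-1, -3, -2) = -1
s (MIN): min(-6, -3, 1) = -6
t (MIN): min(-5, 4) = -5
e (MAX): max(-6, -5) = -5
South (MIN): min(-2, -1, -5) = -5
start (MAX): max(-3, -5) = -3
MAX at start wants the highest of {North=-3, South=-5}, so chooses North.

North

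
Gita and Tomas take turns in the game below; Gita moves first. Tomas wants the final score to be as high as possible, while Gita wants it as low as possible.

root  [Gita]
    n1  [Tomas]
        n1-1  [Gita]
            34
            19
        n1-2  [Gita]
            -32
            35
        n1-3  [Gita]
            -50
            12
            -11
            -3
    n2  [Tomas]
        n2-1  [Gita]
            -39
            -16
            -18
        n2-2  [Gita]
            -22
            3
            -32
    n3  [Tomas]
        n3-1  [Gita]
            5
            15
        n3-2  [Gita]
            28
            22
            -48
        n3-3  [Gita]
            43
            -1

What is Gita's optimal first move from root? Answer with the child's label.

n1-1 (Gita): min(34, 19) = 19
n1-2 (Gita): min(-32, 35) = -32
n1-3 (Gita): min(-50, 12, -11, -3) = -50
n1 (Tomas): max(19, -32, -50) = 19
n2-1 (Gita): min(-39, -16, -18) = -39
n2-2 (Gita): min(-22, 3, -32) = -32
n2 (Tomas): max(-39, -32) = -32
n3-1 (Gita): min(5, 15) = 5
n3-2 (Gita): min(28, 22, -48) = -48
n3-3 (Gita): min(43, -1) = -1
n3 (Tomas): max(5, -48, -1) = 5
root (Gita): min(19, -32, 5) = -32
Gita at root wants the lowest of {n1=19, n2=-32, n3=5}, so chooses n2.

n2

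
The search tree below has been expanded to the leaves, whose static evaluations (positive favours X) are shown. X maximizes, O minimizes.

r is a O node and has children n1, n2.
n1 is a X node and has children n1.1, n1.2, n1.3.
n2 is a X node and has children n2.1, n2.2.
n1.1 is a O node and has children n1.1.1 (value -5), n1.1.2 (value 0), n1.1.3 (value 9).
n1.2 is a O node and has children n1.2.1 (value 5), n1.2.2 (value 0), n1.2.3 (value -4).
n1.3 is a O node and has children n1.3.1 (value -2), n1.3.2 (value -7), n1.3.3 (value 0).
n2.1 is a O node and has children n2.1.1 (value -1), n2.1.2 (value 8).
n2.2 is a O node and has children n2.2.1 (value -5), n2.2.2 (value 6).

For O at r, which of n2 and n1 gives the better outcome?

n2.1 (O): min(-1, 8) = -1
n2.2 (O): min(-5, 6) = -5
n2 (X): max(-1, -5) = -1
n1.1 (O): min(-5, 0, 9) = -5
n1.2 (O): min(5, 0, -4) = -4
n1.3 (O): min(-2, -7, 0) = -7
n1 (X): max(-5, -4, -7) = -4
O prefers the lower value; n2=-1, n1=-4. n1 is better since -4 < -1.

n1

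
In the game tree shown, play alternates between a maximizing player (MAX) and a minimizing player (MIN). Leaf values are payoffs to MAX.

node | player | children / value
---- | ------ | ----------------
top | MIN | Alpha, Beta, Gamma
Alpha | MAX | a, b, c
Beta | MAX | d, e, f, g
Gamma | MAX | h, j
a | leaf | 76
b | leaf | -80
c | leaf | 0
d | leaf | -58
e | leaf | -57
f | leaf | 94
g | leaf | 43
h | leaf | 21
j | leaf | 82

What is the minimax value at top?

Alpha (MAX): max(76, -80, 0) = 76
Beta (MAX): max(-58, -57, 94, 43) = 94
Gamma (MAX): max(21, 82) = 82
top (MIN): min(76, 94, 82) = 76

76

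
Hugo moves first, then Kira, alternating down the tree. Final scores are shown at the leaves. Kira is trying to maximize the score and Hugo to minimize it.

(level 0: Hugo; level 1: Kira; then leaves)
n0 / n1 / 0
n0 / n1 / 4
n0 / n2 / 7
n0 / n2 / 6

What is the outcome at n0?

4

n1 (Kira): max(0, 4) = 4
n2 (Kira): max(7, 6) = 7
n0 (Hugo): min(4, 7) = 4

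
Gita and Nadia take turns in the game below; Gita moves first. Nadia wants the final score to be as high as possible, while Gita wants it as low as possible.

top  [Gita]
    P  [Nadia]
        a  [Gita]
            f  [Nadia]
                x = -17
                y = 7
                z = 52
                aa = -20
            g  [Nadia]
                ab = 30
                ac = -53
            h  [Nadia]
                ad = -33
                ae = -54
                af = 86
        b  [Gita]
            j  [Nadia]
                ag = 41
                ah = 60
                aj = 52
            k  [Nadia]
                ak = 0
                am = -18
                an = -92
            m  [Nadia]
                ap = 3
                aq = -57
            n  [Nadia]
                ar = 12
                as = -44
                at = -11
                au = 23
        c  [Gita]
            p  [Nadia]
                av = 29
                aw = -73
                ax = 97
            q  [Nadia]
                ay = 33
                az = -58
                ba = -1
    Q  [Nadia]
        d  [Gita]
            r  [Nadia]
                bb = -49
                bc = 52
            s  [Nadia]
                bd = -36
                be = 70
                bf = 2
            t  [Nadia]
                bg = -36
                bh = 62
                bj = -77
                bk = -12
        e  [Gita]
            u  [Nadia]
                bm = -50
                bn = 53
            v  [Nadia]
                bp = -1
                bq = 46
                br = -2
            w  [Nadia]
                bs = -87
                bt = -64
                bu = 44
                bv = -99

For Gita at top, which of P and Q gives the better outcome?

P

f (Nadia): max(-17, 7, 52, -20) = 52
g (Nadia): max(30, -53) = 30
h (Nadia): max(-33, -54, 86) = 86
a (Gita): min(52, 30, 86) = 30
j (Nadia): max(41, 60, 52) = 60
k (Nadia): max(0, -18, -92) = 0
m (Nadia): max(3, -57) = 3
n (Nadia): max(12, -44, -11, 23) = 23
b (Gita): min(60, 0, 3, 23) = 0
p (Nadia): max(29, -73, 97) = 97
q (Nadia): max(33, -58, -1) = 33
c (Gita): min(97, 33) = 33
P (Nadia): max(30, 0, 33) = 33
r (Nadia): max(-49, 52) = 52
s (Nadia): max(-36, 70, 2) = 70
t (Nadia): max(-36, 62, -77, -12) = 62
d (Gita): min(52, 70, 62) = 52
u (Nadia): max(-50, 53) = 53
v (Nadia): max(-1, 46, -2) = 46
w (Nadia): max(-87, -64, 44, -99) = 44
e (Gita): min(53, 46, 44) = 44
Q (Nadia): max(52, 44) = 52
Gita prefers the lower value; P=33, Q=52. P is better since 33 < 52.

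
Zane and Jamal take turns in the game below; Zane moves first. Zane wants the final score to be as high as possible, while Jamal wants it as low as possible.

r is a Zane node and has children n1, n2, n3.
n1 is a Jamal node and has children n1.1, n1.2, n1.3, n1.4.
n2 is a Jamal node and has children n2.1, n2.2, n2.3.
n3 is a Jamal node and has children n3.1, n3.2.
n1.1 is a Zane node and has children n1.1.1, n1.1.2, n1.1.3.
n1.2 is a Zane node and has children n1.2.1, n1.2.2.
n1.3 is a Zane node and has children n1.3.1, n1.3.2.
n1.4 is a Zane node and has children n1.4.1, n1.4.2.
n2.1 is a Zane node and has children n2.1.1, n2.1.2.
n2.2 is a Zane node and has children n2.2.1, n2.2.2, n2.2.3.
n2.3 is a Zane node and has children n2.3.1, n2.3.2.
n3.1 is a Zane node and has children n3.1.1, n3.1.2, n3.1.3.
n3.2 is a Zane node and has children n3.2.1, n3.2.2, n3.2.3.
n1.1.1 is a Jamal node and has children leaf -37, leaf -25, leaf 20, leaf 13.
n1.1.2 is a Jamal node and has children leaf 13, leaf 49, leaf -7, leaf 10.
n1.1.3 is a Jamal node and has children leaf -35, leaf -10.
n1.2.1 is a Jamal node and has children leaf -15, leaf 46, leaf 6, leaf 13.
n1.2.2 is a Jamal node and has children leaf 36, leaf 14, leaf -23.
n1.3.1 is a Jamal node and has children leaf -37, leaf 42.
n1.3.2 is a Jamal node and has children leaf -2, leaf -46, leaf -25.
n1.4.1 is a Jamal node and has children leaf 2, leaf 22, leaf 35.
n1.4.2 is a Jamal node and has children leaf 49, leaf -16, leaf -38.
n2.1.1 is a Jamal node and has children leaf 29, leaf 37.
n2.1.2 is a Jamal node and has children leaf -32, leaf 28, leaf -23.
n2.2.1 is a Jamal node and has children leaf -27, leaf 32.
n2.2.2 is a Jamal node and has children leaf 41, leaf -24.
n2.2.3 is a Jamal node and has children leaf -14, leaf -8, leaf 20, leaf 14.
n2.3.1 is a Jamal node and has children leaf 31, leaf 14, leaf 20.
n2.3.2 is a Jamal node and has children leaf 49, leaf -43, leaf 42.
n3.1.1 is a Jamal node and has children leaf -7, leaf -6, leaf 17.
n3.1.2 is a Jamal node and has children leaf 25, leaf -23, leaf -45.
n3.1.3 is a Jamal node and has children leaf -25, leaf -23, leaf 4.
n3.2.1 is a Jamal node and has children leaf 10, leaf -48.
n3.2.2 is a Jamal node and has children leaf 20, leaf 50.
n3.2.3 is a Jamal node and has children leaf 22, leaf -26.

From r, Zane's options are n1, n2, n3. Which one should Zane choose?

n3

n1.1.1 (Jamal): min(-37, -25, 20, 13) = -37
n1.1.2 (Jamal): min(13, 49, -7, 10) = -7
n1.1.3 (Jamal): min(-35, -10) = -35
n1.1 (Zane): max(-37, -7, -35) = -7
n1.2.1 (Jamal): min(-15, 46, 6, 13) = -15
n1.2.2 (Jamal): min(36, 14, -23) = -23
n1.2 (Zane): max(-15, -23) = -15
n1.3.1 (Jamal): min(-37, 42) = -37
n1.3.2 (Jamal): min(-2, -46, -25) = -46
n1.3 (Zane): max(-37, -46) = -37
n1.4.1 (Jamal): min(2, 22, 35) = 2
n1.4.2 (Jamal): min(49, -16, -38) = -38
n1.4 (Zane): max(2, -38) = 2
n1 (Jamal): min(-7, -15, -37, 2) = -37
n2.1.1 (Jamal): min(29, 37) = 29
n2.1.2 (Jamal): min(-32, 28, -23) = -32
n2.1 (Zane): max(29, -32) = 29
n2.2.1 (Jamal): min(-27, 32) = -27
n2.2.2 (Jamal): min(41, -24) = -24
n2.2.3 (Jamal): min(-14, -8, 20, 14) = -14
n2.2 (Zane): max(-27, -24, -14) = -14
n2.3.1 (Jamal): min(31, 14, 20) = 14
n2.3.2 (Jamal): min(49, -43, 42) = -43
n2.3 (Zane): max(14, -43) = 14
n2 (Jamal): min(29, -14, 14) = -14
n3.1.1 (Jamal): min(-7, -6, 17) = -7
n3.1.2 (Jamal): min(25, -23, -45) = -45
n3.1.3 (Jamal): min(-25, -23, 4) = -25
n3.1 (Zane): max(-7, -45, -25) = -7
n3.2.1 (Jamal): min(10, -48) = -48
n3.2.2 (Jamal): min(20, 50) = 20
n3.2.3 (Jamal): min(22, -26) = -26
n3.2 (Zane): max(-48, 20, -26) = 20
n3 (Jamal): min(-7, 20) = -7
r (Zane): max(-37, -14, -7) = -7
Zane at r wants the highest of {n1=-37, n2=-14, n3=-7}, so chooses n3.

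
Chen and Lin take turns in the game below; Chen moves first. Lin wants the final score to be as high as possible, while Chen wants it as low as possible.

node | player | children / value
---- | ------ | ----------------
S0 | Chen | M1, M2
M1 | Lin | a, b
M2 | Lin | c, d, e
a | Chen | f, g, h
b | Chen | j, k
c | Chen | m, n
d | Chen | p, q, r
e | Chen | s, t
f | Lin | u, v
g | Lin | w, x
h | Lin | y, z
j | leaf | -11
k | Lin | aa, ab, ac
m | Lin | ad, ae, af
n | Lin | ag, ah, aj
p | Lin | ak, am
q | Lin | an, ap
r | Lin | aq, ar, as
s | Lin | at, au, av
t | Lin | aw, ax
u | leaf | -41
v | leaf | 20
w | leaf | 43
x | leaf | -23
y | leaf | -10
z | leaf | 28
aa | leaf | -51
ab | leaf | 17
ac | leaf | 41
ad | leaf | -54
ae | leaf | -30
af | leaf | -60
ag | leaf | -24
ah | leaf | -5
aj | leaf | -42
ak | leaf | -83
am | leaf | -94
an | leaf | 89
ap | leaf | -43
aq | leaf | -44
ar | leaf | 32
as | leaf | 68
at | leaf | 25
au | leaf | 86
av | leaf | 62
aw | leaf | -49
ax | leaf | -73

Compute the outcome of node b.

-11

k (Lin): max(-51, 17, 41) = 41
b (Chen): min(-11, 41) = -11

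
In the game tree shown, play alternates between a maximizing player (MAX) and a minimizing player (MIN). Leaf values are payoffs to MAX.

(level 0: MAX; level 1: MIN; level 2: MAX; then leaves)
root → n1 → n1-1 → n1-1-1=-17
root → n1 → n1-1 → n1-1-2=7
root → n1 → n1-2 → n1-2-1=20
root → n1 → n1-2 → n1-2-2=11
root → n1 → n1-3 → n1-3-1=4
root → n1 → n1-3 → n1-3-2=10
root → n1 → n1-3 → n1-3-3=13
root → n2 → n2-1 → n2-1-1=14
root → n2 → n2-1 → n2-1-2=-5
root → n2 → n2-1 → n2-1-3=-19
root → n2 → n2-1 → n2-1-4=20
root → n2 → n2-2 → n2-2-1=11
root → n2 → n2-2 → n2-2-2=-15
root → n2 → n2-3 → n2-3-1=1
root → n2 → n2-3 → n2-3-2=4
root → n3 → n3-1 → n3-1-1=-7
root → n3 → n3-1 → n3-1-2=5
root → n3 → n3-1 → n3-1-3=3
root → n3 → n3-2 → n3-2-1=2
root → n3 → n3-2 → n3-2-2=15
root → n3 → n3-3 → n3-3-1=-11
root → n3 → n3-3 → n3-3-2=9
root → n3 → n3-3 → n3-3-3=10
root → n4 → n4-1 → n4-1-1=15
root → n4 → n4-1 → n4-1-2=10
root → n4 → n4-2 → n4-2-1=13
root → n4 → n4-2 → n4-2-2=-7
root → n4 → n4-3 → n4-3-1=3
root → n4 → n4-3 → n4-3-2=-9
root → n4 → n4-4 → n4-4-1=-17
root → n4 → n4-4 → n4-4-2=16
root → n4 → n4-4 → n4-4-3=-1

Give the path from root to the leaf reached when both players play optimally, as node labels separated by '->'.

root -> n1 -> n1-1 -> n1-1-2

n1-1 (MAX): max(-17, 7) = 7
n1-2 (MAX): max(20, 11) = 20
n1-3 (MAX): max(4, 10, 13) = 13
n1 (MIN): min(7, 20, 13) = 7
n2-1 (MAX): max(14, -5, -19, 20) = 20
n2-2 (MAX): max(11, -15) = 11
n2-3 (MAX): max(1, 4) = 4
n2 (MIN): min(20, 11, 4) = 4
n3-1 (MAX): max(-7, 5, 3) = 5
n3-2 (MAX): max(2, 15) = 15
n3-3 (MAX): max(-11, 9, 10) = 10
n3 (MIN): min(5, 15, 10) = 5
n4-1 (MAX): max(15, 10) = 15
n4-2 (MAX): max(13, -7) = 13
n4-3 (MAX): max(3, -9) = 3
n4-4 (MAX): max(-17, 16, -1) = 16
n4 (MIN): min(15, 13, 3, 16) = 3
root (MAX): max(7, 4, 5, 3) = 7
At root, MAX picks n1 (highest: 7).
At n1, MIN picks n1-1 (lowest: 7).
At n1-1, MAX picks n1-1-2 (highest: 7).
Terminal value 7.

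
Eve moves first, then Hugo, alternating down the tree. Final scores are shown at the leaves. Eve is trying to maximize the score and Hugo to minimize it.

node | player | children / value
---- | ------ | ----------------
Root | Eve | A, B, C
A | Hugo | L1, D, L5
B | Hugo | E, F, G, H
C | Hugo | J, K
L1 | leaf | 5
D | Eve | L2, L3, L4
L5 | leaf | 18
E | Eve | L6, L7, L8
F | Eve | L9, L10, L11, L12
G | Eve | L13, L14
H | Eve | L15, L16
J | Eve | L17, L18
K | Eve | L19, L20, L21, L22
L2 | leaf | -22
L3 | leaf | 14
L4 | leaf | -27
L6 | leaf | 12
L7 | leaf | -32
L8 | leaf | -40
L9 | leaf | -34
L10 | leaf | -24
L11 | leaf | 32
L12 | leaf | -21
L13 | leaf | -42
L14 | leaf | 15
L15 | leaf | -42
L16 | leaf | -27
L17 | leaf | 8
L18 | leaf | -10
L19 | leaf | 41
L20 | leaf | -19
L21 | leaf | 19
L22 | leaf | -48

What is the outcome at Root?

D (Eve): max(-22, 14, -27) = 14
A (Hugo): min(5, 14, 18) = 5
E (Eve): max(12, -32, -40) = 12
F (Eve): max(-34, -24, 32, -21) = 32
G (Eve): max(-42, 15) = 15
H (Eve): max(-42, -27) = -27
B (Hugo): min(12, 32, 15, -27) = -27
J (Eve): max(8, -10) = 8
K (Eve): max(41, -19, 19, -48) = 41
C (Hugo): min(8, 41) = 8
Root (Eve): max(5, -27, 8) = 8

8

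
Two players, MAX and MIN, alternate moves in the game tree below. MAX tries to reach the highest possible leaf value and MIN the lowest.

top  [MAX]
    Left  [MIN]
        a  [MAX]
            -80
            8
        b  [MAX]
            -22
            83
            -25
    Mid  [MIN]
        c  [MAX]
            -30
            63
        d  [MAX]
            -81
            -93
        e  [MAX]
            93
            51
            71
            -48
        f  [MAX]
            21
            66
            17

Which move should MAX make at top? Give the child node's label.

a (MAX): max(-80, 8) = 8
b (MAX): max(-22, 83, -25) = 83
Left (MIN): min(8, 83) = 8
c (MAX): max(-30, 63) = 63
d (MAX): max(-81, -93) = -81
e (MAX): max(93, 51, 71, -48) = 93
f (MAX): max(21, 66, 17) = 66
Mid (MIN): min(63, -81, 93, 66) = -81
top (MAX): max(8, -81) = 8
MAX at top wants the highest of {Left=8, Mid=-81}, so chooses Left.

Left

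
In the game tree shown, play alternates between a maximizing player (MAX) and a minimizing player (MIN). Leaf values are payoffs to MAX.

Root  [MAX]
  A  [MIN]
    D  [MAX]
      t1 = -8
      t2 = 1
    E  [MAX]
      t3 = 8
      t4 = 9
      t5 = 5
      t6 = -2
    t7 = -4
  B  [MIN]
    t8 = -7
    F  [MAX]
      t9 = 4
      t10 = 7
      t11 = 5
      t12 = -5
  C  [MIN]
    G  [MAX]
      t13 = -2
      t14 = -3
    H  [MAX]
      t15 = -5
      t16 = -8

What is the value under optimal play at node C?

-5

G (MAX): max(-2, -3) = -2
H (MAX): max(-5, -8) = -5
C (MIN): min(-2, -5) = -5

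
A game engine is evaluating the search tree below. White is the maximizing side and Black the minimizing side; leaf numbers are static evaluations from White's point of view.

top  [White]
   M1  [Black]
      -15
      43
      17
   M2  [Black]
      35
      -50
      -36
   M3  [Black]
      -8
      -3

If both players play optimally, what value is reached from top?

-8

M1 (Black): min(-15, 43, 17) = -15
M2 (Black): min(35, -50, -36) = -50
M3 (Black): min(-8, -3) = -8
top (White): max(-15, -50, -8) = -8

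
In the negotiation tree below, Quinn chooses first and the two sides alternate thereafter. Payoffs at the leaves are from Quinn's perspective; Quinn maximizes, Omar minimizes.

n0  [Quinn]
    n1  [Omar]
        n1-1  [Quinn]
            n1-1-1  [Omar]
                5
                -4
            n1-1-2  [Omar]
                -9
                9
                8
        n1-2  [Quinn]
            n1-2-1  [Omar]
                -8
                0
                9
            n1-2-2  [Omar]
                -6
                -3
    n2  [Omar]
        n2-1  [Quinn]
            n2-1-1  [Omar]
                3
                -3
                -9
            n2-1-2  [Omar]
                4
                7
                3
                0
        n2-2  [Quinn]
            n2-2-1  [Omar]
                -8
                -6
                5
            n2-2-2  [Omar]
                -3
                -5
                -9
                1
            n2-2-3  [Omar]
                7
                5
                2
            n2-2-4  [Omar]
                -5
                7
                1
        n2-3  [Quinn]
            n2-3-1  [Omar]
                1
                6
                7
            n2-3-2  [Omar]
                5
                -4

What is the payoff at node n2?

n2-1-1 (Omar): min(3, -3, -9) = -9
n2-1-2 (Omar): min(4, 7, 3, 0) = 0
n2-1 (Quinn): max(-9, 0) = 0
n2-2-1 (Omar): min(-8, -6, 5) = -8
n2-2-2 (Omar): min(-3, -5, -9, 1) = -9
n2-2-3 (Omar): min(7, 5, 2) = 2
n2-2-4 (Omar): min(-5, 7, 1) = -5
n2-2 (Quinn): max(-8, -9, 2, -5) = 2
n2-3-1 (Omar): min(1, 6, 7) = 1
n2-3-2 (Omar): min(5, -4) = -4
n2-3 (Quinn): max(1, -4) = 1
n2 (Omar): min(0, 2, 1) = 0

0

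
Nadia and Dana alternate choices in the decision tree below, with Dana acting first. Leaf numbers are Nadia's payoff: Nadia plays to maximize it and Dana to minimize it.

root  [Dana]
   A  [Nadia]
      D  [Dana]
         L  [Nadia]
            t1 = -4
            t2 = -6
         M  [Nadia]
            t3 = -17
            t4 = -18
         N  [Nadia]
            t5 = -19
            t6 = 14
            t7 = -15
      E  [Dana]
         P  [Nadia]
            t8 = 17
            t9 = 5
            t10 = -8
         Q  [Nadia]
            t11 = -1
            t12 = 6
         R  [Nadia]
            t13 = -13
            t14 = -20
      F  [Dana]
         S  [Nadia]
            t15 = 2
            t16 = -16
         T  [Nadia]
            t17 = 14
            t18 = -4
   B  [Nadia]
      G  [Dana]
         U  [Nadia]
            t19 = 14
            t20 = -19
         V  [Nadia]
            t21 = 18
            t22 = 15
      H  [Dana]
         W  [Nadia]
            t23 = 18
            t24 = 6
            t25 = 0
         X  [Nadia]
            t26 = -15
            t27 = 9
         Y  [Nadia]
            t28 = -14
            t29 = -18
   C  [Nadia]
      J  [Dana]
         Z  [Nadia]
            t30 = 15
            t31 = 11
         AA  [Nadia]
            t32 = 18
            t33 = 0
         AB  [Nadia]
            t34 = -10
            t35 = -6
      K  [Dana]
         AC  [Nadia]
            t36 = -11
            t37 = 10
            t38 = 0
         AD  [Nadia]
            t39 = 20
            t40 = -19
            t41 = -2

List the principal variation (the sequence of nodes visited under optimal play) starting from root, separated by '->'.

L (Nadia): max(-4, -6) = -4
M (Nadia): max(-17, -18) = -17
N (Nadia): max(-19, 14, -15) = 14
D (Dana): min(-4, -17, 14) = -17
P (Nadia): max(17, 5, -8) = 17
Q (Nadia): max(-1, 6) = 6
R (Nadia): max(-13, -20) = -13
E (Dana): min(17, 6, -13) = -13
S (Nadia): max(2, -16) = 2
T (Nadia): max(14, -4) = 14
F (Dana): min(2, 14) = 2
A (Nadia): max(-17, -13, 2) = 2
U (Nadia): max(14, -19) = 14
V (Nadia): max(18, 15) = 18
G (Dana): min(14, 18) = 14
W (Nadia): max(18, 6, 0) = 18
X (Nadia): max(-15, 9) = 9
Y (Nadia): max(-14, -18) = -14
H (Dana): min(18, 9, -14) = -14
B (Nadia): max(14, -14) = 14
Z (Nadia): max(15, 11) = 15
AA (Nadia): max(18, 0) = 18
AB (Nadia): max(-10, -6) = -6
J (Dana): min(15, 18, -6) = -6
AC (Nadia): max(-11, 10, 0) = 10
AD (Nadia): max(20, -19, -2) = 20
K (Dana): min(10, 20) = 10
C (Nadia): max(-6, 10) = 10
root (Dana): min(2, 14, 10) = 2
At root, Dana picks A (lowest: 2).
At A, Nadia picks F (highest: 2).
At F, Dana picks S (lowest: 2).
At S, Nadia picks t15 (highest: 2).
Terminal value 2.

root -> A -> F -> S -> t15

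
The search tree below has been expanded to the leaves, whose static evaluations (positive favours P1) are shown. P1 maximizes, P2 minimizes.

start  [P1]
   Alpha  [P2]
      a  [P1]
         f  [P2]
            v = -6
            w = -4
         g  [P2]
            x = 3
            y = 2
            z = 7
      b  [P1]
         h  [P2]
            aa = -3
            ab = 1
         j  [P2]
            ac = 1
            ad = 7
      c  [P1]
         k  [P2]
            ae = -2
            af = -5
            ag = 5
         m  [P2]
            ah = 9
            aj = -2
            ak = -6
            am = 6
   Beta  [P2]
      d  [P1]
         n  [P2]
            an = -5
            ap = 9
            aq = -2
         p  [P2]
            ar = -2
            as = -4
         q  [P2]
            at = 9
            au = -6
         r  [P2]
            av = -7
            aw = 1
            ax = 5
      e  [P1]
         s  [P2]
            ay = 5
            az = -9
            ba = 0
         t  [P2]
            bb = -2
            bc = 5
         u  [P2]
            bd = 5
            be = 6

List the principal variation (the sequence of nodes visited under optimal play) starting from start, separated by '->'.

f (P2): min(-6, -4) = -6
g (P2): min(3, 2, 7) = 2
a (P1): max(-6, 2) = 2
h (P2): min(-3, 1) = -3
j (P2): min(1, 7) = 1
b (P1): max(-3, 1) = 1
k (P2): min(-2, -5, 5) = -5
m (P2): min(9, -2, -6, 6) = -6
c (P1): max(-5, -6) = -5
Alpha (P2): min(2, 1, -5) = -5
n (P2): min(-5, 9, -2) = -5
p (P2): min(-2, -4) = -4
q (P2): min(9, -6) = -6
r (P2): min(-7, 1, 5) = -7
d (P1): max(-5, -4, -6, -7) = -4
s (P2): min(5, -9, 0) = -9
t (P2): min(-2, 5) = -2
u (P2): min(5, 6) = 5
e (P1): max(-9, -2, 5) = 5
Beta (P2): min(-4, 5) = -4
start (P1): max(-5, -4) = -4
At start, P1 picks Beta (highest: -4).
At Beta, P2 picks d (lowest: -4).
At d, P1 picks p (highest: -4).
At p, P2 picks as (lowest: -4).
Terminal value -4.

start -> Beta -> d -> p -> as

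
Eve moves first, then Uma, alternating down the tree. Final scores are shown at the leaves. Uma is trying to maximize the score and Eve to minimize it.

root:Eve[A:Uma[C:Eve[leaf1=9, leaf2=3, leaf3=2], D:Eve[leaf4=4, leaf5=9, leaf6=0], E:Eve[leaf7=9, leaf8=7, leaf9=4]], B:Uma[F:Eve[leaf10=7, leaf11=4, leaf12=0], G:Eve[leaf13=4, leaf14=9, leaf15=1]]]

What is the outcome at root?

C (Eve): min(9, 3, 2) = 2
D (Eve): min(4, 9, 0) = 0
E (Eve): min(9, 7, 4) = 4
A (Uma): max(2, 0, 4) = 4
F (Eve): min(7, 4, 0) = 0
G (Eve): min(4, 9, 1) = 1
B (Uma): max(0, 1) = 1
root (Eve): min(4, 1) = 1

1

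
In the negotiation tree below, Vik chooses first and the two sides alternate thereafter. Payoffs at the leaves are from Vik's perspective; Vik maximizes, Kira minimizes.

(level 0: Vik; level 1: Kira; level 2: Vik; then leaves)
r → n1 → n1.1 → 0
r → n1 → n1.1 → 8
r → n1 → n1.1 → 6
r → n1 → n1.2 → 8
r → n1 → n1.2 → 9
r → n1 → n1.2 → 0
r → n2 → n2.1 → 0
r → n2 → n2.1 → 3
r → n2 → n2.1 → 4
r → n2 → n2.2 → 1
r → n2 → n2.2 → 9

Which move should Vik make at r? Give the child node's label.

n1

n1.1 (Vik): max(0, 8, 6) = 8
n1.2 (Vik): max(8, 9, 0) = 9
n1 (Kira): min(8, 9) = 8
n2.1 (Vik): max(0, 3, 4) = 4
n2.2 (Vik): max(1, 9) = 9
n2 (Kira): min(4, 9) = 4
r (Vik): max(8, 4) = 8
Vik at r wants the highest of {n1=8, n2=4}, so chooses n1.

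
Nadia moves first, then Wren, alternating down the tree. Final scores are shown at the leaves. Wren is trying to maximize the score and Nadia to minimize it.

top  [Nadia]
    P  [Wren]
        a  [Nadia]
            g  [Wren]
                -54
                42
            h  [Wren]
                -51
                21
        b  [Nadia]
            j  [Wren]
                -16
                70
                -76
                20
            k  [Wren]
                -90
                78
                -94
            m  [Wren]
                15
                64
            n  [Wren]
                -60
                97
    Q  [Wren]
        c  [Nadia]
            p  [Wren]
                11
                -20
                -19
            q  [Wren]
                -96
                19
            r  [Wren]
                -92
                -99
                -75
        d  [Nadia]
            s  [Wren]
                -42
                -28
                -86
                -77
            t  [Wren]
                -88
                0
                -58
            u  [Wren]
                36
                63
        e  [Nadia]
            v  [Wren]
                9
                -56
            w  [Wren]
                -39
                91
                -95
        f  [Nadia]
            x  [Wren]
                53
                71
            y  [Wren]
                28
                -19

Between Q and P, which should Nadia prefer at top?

Q

p (Wren): max(11, -20, -19) = 11
q (Wren): max(-96, 19) = 19
r (Wren): max(-92, -99, -75) = -75
c (Nadia): min(11, 19, -75) = -75
s (Wren): max(-42, -28, -86, -77) = -28
t (Wren): max(-88, 0, -58) = 0
u (Wren): max(36, 63) = 63
d (Nadia): min(-28, 0, 63) = -28
v (Wren): max(9, -56) = 9
w (Wren): max(-39, 91, -95) = 91
e (Nadia): min(9, 91) = 9
x (Wren): max(53, 71) = 71
y (Wren): max(28, -19) = 28
f (Nadia): min(71, 28) = 28
Q (Wren): max(-75, -28, 9, 28) = 28
g (Wren): max(-54, 42) = 42
h (Wren): max(-51, 21) = 21
a (Nadia): min(42, 21) = 21
j (Wren): max(-16, 70, -76, 20) = 70
k (Wren): max(-90, 78, -94) = 78
m (Wren): max(15, 64) = 64
n (Wren): max(-60, 97) = 97
b (Nadia): min(70, 78, 64, 97) = 64
P (Wren): max(21, 64) = 64
Nadia prefers the lower value; Q=28, P=64. Q is better since 28 < 64.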